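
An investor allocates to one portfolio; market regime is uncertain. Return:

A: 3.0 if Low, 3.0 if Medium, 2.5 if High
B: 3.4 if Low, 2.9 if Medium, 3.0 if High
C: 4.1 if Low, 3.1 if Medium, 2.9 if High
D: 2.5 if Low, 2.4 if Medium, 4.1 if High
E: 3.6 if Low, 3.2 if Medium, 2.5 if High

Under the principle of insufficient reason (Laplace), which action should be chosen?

Row averages: A=17/6, B=3.1, C=101/30, D=3, E=3.1
Highest average = 101/30 → C.

C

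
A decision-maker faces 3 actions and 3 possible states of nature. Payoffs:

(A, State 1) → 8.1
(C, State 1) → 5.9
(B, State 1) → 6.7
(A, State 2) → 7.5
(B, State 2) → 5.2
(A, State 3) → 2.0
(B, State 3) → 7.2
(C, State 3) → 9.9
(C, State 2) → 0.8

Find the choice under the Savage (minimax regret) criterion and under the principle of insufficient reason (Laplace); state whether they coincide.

minimax regret → B; laplace → B (agree)

Column bests: State 1=8.1, State 2=7.5, State 3=9.9.
A regrets: 0.0, 0.0, 7.9 → max 7.9
B regrets: 1.4, 2.3, 2.7 → max 2.7
C regrets: 2.2, 6.7, 0.0 → max 6.7
Smallest max regret = 2.7 → B.
Row averages: A=88/15, B=191/30, C=83/15
Highest average = 191/30 → B.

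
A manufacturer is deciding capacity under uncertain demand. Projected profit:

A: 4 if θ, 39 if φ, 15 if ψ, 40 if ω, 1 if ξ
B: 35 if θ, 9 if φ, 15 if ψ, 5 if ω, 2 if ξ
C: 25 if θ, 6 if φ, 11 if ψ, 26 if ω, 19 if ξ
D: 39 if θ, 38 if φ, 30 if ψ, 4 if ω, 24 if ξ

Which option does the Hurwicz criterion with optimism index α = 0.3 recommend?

A: 0.3·40 + 0.7·1 = 12.7
B: 0.3·35 + 0.7·2 = 11.9
C: 0.3·26 + 0.7·6 = 12
D: 0.3·39 + 0.7·4 = 14.5
Highest Hurwicz score = 14.5 → D.

D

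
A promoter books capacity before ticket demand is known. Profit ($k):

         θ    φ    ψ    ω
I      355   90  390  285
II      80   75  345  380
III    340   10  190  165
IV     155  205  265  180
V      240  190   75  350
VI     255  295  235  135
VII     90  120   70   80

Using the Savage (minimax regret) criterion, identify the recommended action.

IV

Column bests: θ=355, φ=295, ψ=390, ω=380.
I regrets: 0, 205, 0, 95 → max 205
II regrets: 275, 220, 45, 0 → max 275
III regrets: 15, 285, 200, 215 → max 285
IV regrets: 200, 90, 125, 200 → max 200
V regrets: 115, 105, 315, 30 → max 315
VI regrets: 100, 0, 155, 245 → max 245
VII regrets: 265, 175, 320, 300 → max 320
Smallest max regret = 200 → IV.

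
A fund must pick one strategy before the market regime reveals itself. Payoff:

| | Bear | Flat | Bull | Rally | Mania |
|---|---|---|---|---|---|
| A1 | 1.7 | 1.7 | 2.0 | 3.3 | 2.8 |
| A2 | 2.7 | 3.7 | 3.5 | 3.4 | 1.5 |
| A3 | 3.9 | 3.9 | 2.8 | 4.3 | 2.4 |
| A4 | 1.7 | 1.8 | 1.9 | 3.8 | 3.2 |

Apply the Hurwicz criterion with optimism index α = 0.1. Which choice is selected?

A3

A1: 0.1·3.3 + 0.9·1.7 = 1.86
A2: 0.1·3.7 + 0.9·1.5 = 1.72
A3: 0.1·4.3 + 0.9·2.4 = 2.59
A4: 0.1·3.8 + 0.9·1.7 = 1.91
Highest Hurwicz score = 2.59 → A3.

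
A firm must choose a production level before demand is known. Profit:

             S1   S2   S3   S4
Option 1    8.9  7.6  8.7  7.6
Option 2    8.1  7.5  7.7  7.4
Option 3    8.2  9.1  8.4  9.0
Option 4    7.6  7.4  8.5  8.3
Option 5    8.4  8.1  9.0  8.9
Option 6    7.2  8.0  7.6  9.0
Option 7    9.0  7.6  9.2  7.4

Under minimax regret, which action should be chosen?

Column bests: S1=9.0, S2=9.1, S3=9.2, S4=9.0.
Option 1 regrets: 0.1, 1.5, 0.5, 1.4 → max 1.5
Option 2 regrets: 0.9, 1.6, 1.5, 1.6 → max 1.6
Option 3 regrets: 0.8, 0.0, 0.8, 0.0 → max 0.8
Option 4 regrets: 1.4, 1.7, 0.7, 0.7 → max 1.7
Option 5 regrets: 0.6, 1.0, 0.2, 0.1 → max 1.0
Option 6 regrets: 1.8, 1.1, 1.6, 0.0 → max 1.8
Option 7 regrets: 0.0, 1.5, 0.0, 1.6 → max 1.6
Smallest max regret = 0.8 → Option 3.

Option 3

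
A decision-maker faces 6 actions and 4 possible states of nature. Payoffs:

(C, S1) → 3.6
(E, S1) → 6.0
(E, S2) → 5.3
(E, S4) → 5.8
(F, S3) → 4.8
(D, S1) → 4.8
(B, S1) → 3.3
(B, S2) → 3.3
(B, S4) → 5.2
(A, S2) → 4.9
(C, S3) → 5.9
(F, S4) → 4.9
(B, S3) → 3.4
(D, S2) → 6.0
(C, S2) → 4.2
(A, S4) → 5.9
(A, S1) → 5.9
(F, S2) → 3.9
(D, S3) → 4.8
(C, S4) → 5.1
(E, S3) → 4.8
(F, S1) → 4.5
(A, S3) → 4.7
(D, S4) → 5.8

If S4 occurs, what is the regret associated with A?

Best payoff under S4 is 5.9.
Regret = 5.9 − 5.9 = 0.0.

0.0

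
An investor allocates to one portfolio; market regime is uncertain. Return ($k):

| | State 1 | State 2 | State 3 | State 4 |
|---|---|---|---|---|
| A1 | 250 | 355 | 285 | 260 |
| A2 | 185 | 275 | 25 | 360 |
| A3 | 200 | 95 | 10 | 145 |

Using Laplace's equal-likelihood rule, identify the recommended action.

Row averages: A1=287.5, A2=211.25, A3=112.5
Highest average = 287.5 → A1.

A1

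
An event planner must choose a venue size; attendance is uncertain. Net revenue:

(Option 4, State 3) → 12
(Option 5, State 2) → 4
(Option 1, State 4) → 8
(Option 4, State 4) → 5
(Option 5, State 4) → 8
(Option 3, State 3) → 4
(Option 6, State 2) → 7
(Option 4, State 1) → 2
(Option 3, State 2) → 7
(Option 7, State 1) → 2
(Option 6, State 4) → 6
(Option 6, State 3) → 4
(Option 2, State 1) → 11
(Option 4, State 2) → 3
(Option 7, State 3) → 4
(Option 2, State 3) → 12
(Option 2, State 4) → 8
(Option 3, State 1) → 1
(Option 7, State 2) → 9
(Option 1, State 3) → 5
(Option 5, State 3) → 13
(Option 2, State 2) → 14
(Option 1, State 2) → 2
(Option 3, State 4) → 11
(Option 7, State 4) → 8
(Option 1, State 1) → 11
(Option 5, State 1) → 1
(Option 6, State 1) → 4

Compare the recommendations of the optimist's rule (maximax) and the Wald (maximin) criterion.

Row maxima: Option 1=11, Option 2=14, Option 3=11, Option 4=12, Option 5=13, Option 6=7, Option 7=9
Best best-case = 14 → Option 2.
Row minima: Option 1=2, Option 2=8, Option 3=1, Option 4=2, Option 5=1, Option 6=4, Option 7=2
Best worst-case = 8 → Option 2.

maximax → Option 2; maximin → Option 2 (agree)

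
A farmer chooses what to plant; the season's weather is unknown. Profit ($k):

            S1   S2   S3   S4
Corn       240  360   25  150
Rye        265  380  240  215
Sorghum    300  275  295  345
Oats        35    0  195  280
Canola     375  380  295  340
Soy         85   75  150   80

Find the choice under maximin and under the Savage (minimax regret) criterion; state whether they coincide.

Row minima: Corn=25, Rye=215, Sorghum=275, Oats=0, Canola=295, Soy=75
Best worst-case = 295 → Canola.
Column bests: S1=375, S2=380, S3=295, S4=345.
Corn regrets: 135, 20, 270, 195 → max 270
Rye regrets: 110, 0, 55, 130 → max 130
Sorghum regrets: 75, 105, 0, 0 → max 105
Oats regrets: 340, 380, 100, 65 → max 380
Canola regrets: 0, 0, 0, 5 → max 5
Soy regrets: 290, 305, 145, 265 → max 305
Smallest max regret = 5 → Canola.

maximin → Canola; minimax regret → Canola (agree)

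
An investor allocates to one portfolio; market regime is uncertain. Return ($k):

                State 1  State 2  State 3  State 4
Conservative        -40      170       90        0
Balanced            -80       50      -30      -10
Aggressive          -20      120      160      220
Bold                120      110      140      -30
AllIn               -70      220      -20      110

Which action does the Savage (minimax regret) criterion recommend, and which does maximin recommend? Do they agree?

Column bests: State 1=120, State 2=220, State 3=160, State 4=220.
Conservative regrets: 160, 50, 70, 220 → max 220
Balanced regrets: 200, 170, 190, 230 → max 230
Aggressive regrets: 140, 100, 0, 0 → max 140
Bold regrets: 0, 110, 20, 250 → max 250
AllIn regrets: 190, 0, 180, 110 → max 190
Smallest max regret = 140 → Aggressive.
Row minima: Conservative=-40, Balanced=-80, Aggressive=-20, Bold=-30, AllIn=-70
Best worst-case = -20 → Aggressive.

minimax regret → Aggressive; maximin → Aggressive (agree)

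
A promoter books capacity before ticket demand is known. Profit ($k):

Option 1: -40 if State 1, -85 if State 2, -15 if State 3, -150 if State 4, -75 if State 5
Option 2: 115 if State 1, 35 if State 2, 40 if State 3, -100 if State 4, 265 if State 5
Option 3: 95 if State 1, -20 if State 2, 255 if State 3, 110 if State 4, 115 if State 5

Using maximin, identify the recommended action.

Option 3

Row minima: Option 1=-150, Option 2=-100, Option 3=-20
Best worst-case = -20 → Option 3.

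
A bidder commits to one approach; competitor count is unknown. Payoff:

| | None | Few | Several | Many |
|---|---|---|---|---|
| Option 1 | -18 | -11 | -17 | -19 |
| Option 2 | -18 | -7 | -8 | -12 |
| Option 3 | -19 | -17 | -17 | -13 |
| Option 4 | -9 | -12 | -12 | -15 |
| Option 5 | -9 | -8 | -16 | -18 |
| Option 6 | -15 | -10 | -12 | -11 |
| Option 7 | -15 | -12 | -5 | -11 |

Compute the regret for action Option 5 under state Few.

1

Best payoff under Few is -7.
Regret = -7 − (-8) = 1.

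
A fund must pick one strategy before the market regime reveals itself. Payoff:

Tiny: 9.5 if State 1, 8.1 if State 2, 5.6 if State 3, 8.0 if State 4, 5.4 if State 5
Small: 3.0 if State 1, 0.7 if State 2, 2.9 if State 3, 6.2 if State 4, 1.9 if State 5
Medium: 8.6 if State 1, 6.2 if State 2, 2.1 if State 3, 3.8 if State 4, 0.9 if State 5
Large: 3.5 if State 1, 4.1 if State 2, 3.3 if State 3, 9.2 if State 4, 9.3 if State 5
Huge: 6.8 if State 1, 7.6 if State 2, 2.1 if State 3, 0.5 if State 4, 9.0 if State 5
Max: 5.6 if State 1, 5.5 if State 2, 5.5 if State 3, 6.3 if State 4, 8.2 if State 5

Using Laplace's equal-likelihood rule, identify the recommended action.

Tiny

Row averages: Tiny=7.32, Small=2.94, Medium=4.32, Large=5.88, Huge=5.2, Max=6.22
Highest average = 7.32 → Tiny.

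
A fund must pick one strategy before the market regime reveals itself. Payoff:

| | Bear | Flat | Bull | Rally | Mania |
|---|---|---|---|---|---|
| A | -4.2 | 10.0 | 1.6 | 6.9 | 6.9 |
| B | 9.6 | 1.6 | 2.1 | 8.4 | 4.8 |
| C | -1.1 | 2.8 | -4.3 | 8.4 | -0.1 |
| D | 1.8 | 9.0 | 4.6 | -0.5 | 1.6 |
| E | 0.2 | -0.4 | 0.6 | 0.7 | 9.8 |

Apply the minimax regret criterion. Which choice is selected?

Column bests: Bear=9.6, Flat=10.0, Bull=4.6, Rally=8.4, Mania=9.8.
A regrets: 13.8, 0.0, 3.0, 1.5, 2.9 → max 13.8
B regrets: 0.0, 8.4, 2.5, 0.0, 5.0 → max 8.4
C regrets: 10.7, 7.2, 8.9, 0.0, 9.9 → max 10.7
D regrets: 7.8, 1.0, 0.0, 8.9, 8.2 → max 8.9
E regrets: 9.4, 10.4, 4.0, 7.7, 0.0 → max 10.4
Smallest max regret = 8.4 → B.

B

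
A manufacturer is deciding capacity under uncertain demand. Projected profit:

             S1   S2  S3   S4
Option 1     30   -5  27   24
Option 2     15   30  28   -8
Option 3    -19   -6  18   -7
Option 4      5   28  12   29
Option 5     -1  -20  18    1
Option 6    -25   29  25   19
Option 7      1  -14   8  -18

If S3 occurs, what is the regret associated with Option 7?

20

Best payoff under S3 is 28.
Regret = 28 − 8 = 20.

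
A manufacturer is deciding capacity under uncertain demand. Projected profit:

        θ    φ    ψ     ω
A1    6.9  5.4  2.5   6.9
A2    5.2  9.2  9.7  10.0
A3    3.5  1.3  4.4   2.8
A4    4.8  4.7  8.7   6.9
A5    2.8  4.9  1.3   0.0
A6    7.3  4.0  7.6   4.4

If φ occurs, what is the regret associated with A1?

3.8

Best payoff under φ is 9.2.
Regret = 9.2 − 5.4 = 3.8.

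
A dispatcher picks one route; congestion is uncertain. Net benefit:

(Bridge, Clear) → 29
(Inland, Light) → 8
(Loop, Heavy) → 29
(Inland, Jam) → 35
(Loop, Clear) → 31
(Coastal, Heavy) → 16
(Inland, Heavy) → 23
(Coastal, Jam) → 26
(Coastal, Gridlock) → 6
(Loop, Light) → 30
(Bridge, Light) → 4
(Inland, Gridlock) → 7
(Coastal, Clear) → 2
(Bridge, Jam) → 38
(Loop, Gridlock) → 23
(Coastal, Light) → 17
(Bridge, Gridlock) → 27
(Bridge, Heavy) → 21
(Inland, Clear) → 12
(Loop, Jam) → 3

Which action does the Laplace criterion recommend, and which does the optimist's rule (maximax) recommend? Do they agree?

laplace → Bridge; maximax → Bridge (agree)

Row averages: Loop=23.2, Coastal=13.4, Bridge=23.8, Inland=17
Highest average = 23.8 → Bridge.
Row maxima: Loop=31, Coastal=26, Bridge=38, Inland=35
Best best-case = 38 → Bridge.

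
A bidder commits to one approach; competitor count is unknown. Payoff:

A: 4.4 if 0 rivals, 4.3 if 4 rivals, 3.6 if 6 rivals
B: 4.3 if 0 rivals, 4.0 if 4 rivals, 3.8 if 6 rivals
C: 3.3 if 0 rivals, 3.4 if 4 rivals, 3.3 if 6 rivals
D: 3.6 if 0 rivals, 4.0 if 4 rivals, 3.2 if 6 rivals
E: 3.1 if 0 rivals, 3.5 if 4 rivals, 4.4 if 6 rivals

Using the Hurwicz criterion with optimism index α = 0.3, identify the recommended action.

A: 0.3·4.4 + 0.7·3.6 = 3.84
B: 0.3·4.3 + 0.7·3.8 = 3.95
C: 0.3·3.4 + 0.7·3.3 = 3.33
D: 0.3·4.0 + 0.7·3.2 = 3.44
E: 0.3·4.4 + 0.7·3.1 = 3.49
Highest Hurwicz score = 3.95 → B.

B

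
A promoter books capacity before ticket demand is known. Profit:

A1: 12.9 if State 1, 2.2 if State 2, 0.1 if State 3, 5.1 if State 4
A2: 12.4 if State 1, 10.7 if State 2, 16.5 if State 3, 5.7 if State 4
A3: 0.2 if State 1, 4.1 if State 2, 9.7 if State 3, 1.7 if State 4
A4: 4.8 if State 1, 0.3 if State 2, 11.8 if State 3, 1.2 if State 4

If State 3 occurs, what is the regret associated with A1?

Best payoff under State 3 is 16.5.
Regret = 16.5 − 0.1 = 16.4.

16.4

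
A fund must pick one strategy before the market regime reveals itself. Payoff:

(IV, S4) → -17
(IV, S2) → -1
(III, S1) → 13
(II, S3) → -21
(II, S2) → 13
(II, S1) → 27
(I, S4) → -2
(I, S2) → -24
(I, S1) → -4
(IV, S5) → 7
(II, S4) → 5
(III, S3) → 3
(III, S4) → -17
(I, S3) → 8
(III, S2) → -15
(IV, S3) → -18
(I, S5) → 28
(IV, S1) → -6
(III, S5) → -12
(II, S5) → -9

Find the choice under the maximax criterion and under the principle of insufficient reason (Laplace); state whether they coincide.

Row maxima: I=28, II=27, III=13, IV=7
Best best-case = 28 → I.
Row averages: I=1.2, II=3, III=-5.6, IV=-7
Highest average = 3 → II.

maximax → I; laplace → II (disagree)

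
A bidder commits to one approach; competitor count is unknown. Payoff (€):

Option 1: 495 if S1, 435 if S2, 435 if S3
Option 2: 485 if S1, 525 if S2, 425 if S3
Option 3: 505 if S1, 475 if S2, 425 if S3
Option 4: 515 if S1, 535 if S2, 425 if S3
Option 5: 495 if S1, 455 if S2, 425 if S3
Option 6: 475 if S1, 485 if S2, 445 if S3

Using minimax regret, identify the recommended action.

Option 4

Column bests: S1=515, S2=535, S3=445.
Option 1 regrets: 20, 100, 10 → max 100
Option 2 regrets: 30, 10, 20 → max 30
Option 3 regrets: 10, 60, 20 → max 60
Option 4 regrets: 0, 0, 20 → max 20
Option 5 regrets: 20, 80, 20 → max 80
Option 6 regrets: 40, 50, 0 → max 50
Smallest max regret = 20 → Option 4.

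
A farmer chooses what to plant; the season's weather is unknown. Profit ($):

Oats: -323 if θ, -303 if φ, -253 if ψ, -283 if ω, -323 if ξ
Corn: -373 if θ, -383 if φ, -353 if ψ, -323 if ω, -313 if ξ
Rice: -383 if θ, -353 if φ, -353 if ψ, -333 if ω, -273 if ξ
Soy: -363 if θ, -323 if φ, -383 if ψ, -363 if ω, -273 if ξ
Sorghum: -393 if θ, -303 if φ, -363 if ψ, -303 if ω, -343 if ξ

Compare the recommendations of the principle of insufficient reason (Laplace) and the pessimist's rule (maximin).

laplace → Oats; maximin → Oats (agree)

Row averages: Oats=-297, Corn=-349, Rice=-339, Soy=-341, Sorghum=-341
Highest average = -297 → Oats.
Row minima: Oats=-323, Corn=-383, Rice=-383, Soy=-383, Sorghum=-393
Best worst-case = -323 → Oats.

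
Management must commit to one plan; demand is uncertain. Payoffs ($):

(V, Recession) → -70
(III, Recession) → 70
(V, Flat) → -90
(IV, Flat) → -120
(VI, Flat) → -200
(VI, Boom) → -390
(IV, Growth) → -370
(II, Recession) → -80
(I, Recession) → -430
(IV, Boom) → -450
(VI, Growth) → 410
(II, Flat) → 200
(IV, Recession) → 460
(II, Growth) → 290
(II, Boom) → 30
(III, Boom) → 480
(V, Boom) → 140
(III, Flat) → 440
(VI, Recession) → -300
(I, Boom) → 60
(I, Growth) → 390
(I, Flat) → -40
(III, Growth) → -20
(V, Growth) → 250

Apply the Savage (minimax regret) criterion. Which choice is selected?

III

Column bests: Recession=460, Flat=440, Growth=410, Boom=480.
I regrets: 890, 480, 20, 420 → max 890
II regrets: 540, 240, 120, 450 → max 540
III regrets: 390, 0, 430, 0 → max 430
IV regrets: 0, 560, 780, 930 → max 930
V regrets: 530, 530, 160, 340 → max 530
VI regrets: 760, 640, 0, 870 → max 870
Smallest max regret = 430 → III.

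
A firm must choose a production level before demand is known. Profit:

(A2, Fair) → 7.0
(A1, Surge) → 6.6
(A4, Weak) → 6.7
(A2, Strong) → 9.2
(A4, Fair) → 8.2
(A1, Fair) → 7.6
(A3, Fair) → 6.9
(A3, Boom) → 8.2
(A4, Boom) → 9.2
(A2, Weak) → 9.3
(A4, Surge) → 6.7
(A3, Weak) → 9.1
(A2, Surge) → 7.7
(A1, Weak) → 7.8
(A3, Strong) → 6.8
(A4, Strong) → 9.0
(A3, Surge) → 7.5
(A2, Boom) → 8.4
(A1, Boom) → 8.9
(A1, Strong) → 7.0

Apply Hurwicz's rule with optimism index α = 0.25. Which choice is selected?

A1: 0.25·8.9 + 0.75·6.6 = 7.175
A2: 0.25·9.3 + 0.75·7.0 = 7.575
A3: 0.25·9.1 + 0.75·6.8 = 7.375
A4: 0.25·9.2 + 0.75·6.7 = 7.325
Highest Hurwicz score = 7.575 → A2.

A2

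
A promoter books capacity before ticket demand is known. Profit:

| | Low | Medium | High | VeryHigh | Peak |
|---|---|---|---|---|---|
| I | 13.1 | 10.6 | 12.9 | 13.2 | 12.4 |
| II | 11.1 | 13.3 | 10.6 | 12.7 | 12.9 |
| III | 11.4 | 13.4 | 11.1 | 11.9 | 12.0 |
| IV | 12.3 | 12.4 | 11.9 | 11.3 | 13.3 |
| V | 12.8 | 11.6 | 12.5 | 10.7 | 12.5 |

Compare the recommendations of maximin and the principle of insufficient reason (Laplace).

Row minima: I=10.6, II=10.6, III=11.1, IV=11.3, V=10.7
Best worst-case = 11.3 → IV.
Row averages: I=12.44, II=12.12, III=11.96, IV=12.24, V=12.02
Highest average = 12.44 → I.

maximin → IV; laplace → I (disagree)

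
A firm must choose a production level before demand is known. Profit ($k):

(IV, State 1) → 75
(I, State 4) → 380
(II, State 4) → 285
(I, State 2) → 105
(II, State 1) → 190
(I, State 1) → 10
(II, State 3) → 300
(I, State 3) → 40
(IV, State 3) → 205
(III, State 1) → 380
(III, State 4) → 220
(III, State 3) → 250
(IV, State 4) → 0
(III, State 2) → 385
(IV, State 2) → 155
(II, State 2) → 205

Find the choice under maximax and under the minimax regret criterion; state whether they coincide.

Row maxima: I=380, II=300, III=385, IV=205
Best best-case = 385 → III.
Column bests: State 1=380, State 2=385, State 3=300, State 4=380.
I regrets: 370, 280, 260, 0 → max 370
II regrets: 190, 180, 0, 95 → max 190
III regrets: 0, 0, 50, 160 → max 160
IV regrets: 305, 230, 95, 380 → max 380
Smallest max regret = 160 → III.

maximax → III; minimax regret → III (agree)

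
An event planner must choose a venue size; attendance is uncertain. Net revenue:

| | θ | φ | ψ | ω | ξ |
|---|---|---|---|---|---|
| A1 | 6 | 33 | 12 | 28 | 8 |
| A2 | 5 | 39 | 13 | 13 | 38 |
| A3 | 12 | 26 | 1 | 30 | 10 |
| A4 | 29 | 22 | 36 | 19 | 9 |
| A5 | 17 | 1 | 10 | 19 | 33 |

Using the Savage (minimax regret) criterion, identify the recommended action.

A2

Column bests: θ=29, φ=39, ψ=36, ω=30, ξ=38.
A1 regrets: 23, 6, 24, 2, 30 → max 30
A2 regrets: 24, 0, 23, 17, 0 → max 24
A3 regrets: 17, 13, 35, 0, 28 → max 35
A4 regrets: 0, 17, 0, 11, 29 → max 29
A5 regrets: 12, 38, 26, 11, 5 → max 38
Smallest max regret = 24 → A2.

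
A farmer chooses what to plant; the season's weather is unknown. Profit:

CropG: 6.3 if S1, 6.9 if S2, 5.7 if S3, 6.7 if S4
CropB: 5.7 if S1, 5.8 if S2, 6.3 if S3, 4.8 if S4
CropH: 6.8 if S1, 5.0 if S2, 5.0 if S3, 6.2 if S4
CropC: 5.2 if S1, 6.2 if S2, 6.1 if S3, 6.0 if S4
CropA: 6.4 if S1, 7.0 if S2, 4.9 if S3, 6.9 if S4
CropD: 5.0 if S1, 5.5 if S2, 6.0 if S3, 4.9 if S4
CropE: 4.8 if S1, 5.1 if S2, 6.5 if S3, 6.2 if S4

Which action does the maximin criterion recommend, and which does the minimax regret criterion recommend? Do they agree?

Row minima: CropG=5.7, CropB=4.8, CropH=5.0, CropC=5.2, CropA=4.9, CropD=4.9, CropE=4.8
Best worst-case = 5.7 → CropG.
Column bests: S1=6.8, S2=7.0, S3=6.5, S4=6.9.
CropG regrets: 0.5, 0.1, 0.8, 0.2 → max 0.8
CropB regrets: 1.1, 1.2, 0.2, 2.1 → max 2.1
CropH regrets: 0.0, 2.0, 1.5, 0.7 → max 2.0
CropC regrets: 1.6, 0.8, 0.4, 0.9 → max 1.6
CropA regrets: 0.4, 0.0, 1.6, 0.0 → max 1.6
CropD regrets: 1.8, 1.5, 0.5, 2.0 → max 2.0
CropE regrets: 2.0, 1.9, 0.0, 0.7 → max 2.0
Smallest max regret = 0.8 → CropG.

maximin → CropG; minimax regret → CropG (agree)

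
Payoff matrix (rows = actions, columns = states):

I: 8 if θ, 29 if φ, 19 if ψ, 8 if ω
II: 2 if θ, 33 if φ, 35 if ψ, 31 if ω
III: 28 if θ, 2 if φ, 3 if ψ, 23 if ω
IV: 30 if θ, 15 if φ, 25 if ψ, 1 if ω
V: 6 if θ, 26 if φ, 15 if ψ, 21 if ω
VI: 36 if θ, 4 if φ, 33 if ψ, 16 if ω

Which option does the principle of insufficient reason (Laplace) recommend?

II

Row averages: I=16, II=25.25, III=14, IV=17.75, V=17, VI=22.25
Highest average = 25.25 → II.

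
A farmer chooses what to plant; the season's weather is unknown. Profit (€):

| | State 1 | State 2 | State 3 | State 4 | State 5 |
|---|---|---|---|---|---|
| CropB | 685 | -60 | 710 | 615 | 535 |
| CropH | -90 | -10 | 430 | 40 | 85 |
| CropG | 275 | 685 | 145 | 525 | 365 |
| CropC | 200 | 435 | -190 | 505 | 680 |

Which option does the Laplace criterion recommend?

CropB

Row averages: CropB=497, CropH=91, CropG=399, CropC=326
Highest average = 497 → CropB.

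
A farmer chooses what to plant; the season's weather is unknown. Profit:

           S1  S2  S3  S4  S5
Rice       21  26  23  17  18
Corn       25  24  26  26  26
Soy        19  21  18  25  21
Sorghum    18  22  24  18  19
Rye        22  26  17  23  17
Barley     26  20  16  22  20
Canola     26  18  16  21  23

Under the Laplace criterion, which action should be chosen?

Row averages: Rice=21, Corn=25.4, Soy=20.8, Sorghum=20.2, Rye=21, Barley=20.8, Canola=20.8
Highest average = 25.4 → Corn.

Corn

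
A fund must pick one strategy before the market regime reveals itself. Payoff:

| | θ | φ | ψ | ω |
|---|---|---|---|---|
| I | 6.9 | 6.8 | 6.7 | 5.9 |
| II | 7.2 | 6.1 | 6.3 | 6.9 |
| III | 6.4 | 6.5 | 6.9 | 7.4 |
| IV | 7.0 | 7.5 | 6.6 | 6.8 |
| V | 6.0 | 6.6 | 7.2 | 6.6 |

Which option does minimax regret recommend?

Column bests: θ=7.2, φ=7.5, ψ=7.2, ω=7.4.
I regrets: 0.3, 0.7, 0.5, 1.5 → max 1.5
II regrets: 0.0, 1.4, 0.9, 0.5 → max 1.4
III regrets: 0.8, 1.0, 0.3, 0.0 → max 1.0
IV regrets: 0.2, 0.0, 0.6, 0.6 → max 0.6
V regrets: 1.2, 0.9, 0.0, 0.8 → max 1.2
Smallest max regret = 0.6 → IV.

IV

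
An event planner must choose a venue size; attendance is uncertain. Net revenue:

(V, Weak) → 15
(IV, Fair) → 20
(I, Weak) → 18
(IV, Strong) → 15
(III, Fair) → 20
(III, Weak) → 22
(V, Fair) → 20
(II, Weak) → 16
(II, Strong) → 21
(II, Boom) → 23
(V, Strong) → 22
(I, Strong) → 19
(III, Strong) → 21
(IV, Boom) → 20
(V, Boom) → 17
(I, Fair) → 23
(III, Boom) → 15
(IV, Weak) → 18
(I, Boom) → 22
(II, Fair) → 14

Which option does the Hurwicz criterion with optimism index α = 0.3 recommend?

I: 0.3·23 + 0.7·18 = 19.5
II: 0.3·23 + 0.7·14 = 16.7
III: 0.3·22 + 0.7·15 = 17.1
IV: 0.3·20 + 0.7·15 = 16.5
V: 0.3·22 + 0.7·15 = 17.1
Highest Hurwicz score = 19.5 → I.

I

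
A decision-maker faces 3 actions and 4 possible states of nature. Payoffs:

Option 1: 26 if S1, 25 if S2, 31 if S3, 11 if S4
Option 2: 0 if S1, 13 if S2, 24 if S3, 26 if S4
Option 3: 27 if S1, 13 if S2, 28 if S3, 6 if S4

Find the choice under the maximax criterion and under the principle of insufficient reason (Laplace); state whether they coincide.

maximax → Option 1; laplace → Option 1 (agree)

Row maxima: Option 1=31, Option 2=26, Option 3=28
Best best-case = 31 → Option 1.
Row averages: Option 1=23.25, Option 2=15.75, Option 3=18.5
Highest average = 23.25 → Option 1.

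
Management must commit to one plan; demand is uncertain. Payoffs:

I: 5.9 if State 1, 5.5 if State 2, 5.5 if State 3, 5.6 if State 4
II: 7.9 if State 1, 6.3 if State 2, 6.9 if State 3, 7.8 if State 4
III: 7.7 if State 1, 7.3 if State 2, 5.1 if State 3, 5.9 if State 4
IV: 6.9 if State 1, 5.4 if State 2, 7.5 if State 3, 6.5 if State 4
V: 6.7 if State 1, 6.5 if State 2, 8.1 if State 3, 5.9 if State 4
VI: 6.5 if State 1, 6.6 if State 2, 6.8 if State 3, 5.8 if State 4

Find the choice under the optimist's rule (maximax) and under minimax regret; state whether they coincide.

Row maxima: I=5.9, II=7.9, III=7.7, IV=7.5, V=8.1, VI=6.8
Best best-case = 8.1 → V.
Column bests: State 1=7.9, State 2=7.3, State 3=8.1, State 4=7.8.
I regrets: 2.0, 1.8, 2.6, 2.2 → max 2.6
II regrets: 0.0, 1.0, 1.2, 0.0 → max 1.2
III regrets: 0.2, 0.0, 3.0, 1.9 → max 3.0
IV regrets: 1.0, 1.9, 0.6, 1.3 → max 1.9
V regrets: 1.2, 0.8, 0.0, 1.9 → max 1.9
VI regrets: 1.4, 0.7, 1.3, 2.0 → max 2.0
Smallest max regret = 1.2 → II.

maximax → V; minimax regret → II (disagree)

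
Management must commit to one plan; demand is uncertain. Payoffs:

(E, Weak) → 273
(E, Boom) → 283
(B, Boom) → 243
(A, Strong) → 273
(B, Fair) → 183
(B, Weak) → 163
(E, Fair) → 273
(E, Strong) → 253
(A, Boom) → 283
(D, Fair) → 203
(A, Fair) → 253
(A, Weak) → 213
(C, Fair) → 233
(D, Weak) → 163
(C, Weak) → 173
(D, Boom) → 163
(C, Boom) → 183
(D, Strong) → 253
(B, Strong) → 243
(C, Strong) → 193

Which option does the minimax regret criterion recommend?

Column bests: Weak=273, Fair=273, Strong=273, Boom=283.
A regrets: 60, 20, 0, 0 → max 60
B regrets: 110, 90, 30, 40 → max 110
C regrets: 100, 40, 80, 100 → max 100
D regrets: 110, 70, 20, 120 → max 120
E regrets: 0, 0, 20, 0 → max 20
Smallest max regret = 20 → E.

E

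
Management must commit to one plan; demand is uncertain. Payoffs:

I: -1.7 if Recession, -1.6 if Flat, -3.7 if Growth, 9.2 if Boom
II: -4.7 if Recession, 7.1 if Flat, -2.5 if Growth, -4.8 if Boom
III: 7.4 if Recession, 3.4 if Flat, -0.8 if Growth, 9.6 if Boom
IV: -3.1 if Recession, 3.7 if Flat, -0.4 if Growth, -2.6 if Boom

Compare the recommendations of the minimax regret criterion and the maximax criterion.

minimax regret → III; maximax → III (agree)

Column bests: Recession=7.4, Flat=7.1, Growth=-0.4, Boom=9.6.
I regrets: 9.1, 8.7, 3.3, 0.4 → max 9.1
II regrets: 12.1, 0.0, 2.1, 14.4 → max 14.4
III regrets: 0.0, 3.7, 0.4, 0.0 → max 3.7
IV regrets: 10.5, 3.4, 0.0, 12.2 → max 12.2
Smallest max regret = 3.7 → III.
Row maxima: I=9.2, II=7.1, III=9.6, IV=3.7
Best best-case = 9.6 → III.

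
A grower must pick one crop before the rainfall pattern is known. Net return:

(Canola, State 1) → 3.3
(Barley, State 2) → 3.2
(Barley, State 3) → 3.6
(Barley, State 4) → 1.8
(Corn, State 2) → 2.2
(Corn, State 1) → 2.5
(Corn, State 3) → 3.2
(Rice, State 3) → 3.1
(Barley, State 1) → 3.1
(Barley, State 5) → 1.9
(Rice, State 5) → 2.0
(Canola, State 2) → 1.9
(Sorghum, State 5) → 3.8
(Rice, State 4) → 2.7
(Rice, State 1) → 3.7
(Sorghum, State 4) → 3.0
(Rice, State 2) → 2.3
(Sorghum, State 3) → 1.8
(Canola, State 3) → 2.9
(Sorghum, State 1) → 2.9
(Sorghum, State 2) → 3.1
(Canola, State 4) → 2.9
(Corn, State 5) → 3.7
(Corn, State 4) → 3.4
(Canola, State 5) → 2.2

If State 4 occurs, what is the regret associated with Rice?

0.7

Best payoff under State 4 is 3.4.
Regret = 3.4 − 2.7 = 0.7.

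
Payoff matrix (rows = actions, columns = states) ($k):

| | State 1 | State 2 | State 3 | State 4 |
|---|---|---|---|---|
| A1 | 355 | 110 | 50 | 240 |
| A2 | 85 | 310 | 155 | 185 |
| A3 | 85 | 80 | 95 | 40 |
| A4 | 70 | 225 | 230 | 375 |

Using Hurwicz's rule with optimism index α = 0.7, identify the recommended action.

A1: 0.7·355 + 0.3·50 = 263.5
A2: 0.7·310 + 0.3·85 = 242.5
A3: 0.7·95 + 0.3·40 = 78.5
A4: 0.7·375 + 0.3·70 = 283.5
Highest Hurwicz score = 283.5 → A4.

A4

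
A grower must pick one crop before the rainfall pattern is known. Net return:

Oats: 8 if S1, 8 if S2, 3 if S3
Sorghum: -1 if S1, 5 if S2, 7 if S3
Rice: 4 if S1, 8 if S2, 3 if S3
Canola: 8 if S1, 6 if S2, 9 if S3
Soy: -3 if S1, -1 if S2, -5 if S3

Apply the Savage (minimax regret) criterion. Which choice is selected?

Column bests: S1=8, S2=8, S3=9.
Oats regrets: 0, 0, 6 → max 6
Sorghum regrets: 9, 3, 2 → max 9
Rice regrets: 4, 0, 6 → max 6
Canola regrets: 0, 2, 0 → max 2
Soy regrets: 11, 9, 14 → max 14
Smallest max regret = 2 → Canola.

Canola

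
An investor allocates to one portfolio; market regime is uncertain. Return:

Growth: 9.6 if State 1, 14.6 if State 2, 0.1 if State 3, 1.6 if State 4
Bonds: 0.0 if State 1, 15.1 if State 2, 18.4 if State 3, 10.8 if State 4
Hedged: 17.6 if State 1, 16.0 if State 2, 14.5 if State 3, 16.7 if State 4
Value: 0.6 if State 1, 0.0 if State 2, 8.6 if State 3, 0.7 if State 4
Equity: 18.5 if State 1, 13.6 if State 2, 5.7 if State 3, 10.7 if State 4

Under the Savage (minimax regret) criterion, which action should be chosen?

Column bests: State 1=18.5, State 2=16.0, State 3=18.4, State 4=16.7.
Growth regrets: 8.9, 1.4, 18.3, 15.1 → max 18.3
Bonds regrets: 18.5, 0.9, 0.0, 5.9 → max 18.5
Hedged regrets: 0.9, 0.0, 3.9, 0.0 → max 3.9
Value regrets: 17.9, 16.0, 9.8, 16.0 → max 17.9
Equity regrets: 0.0, 2.4, 12.7, 6.0 → max 12.7
Smallest max regret = 3.9 → Hedged.

Hedged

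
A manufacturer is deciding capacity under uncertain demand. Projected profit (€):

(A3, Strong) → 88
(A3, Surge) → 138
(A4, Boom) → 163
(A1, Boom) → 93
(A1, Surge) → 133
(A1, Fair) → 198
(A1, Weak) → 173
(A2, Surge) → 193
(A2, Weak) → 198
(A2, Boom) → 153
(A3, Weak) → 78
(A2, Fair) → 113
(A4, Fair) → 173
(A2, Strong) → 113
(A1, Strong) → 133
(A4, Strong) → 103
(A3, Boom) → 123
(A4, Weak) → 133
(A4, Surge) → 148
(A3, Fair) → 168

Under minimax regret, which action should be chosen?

A4

Column bests: Weak=198, Fair=198, Strong=133, Boom=163, Surge=193.
A1 regrets: 25, 0, 0, 70, 60 → max 70
A2 regrets: 0, 85, 20, 10, 0 → max 85
A3 regrets: 120, 30, 45, 40, 55 → max 120
A4 regrets: 65, 25, 30, 0, 45 → max 65
Smallest max regret = 65 → A4.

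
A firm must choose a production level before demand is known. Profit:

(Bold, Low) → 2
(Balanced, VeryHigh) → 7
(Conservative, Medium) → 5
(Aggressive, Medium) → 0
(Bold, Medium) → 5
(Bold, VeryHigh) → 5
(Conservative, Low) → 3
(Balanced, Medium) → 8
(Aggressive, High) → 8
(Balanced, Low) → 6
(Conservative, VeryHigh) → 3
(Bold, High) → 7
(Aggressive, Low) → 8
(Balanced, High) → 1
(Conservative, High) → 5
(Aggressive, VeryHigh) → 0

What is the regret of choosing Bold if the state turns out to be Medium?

Best payoff under Medium is 8.
Regret = 8 − 5 = 3.

3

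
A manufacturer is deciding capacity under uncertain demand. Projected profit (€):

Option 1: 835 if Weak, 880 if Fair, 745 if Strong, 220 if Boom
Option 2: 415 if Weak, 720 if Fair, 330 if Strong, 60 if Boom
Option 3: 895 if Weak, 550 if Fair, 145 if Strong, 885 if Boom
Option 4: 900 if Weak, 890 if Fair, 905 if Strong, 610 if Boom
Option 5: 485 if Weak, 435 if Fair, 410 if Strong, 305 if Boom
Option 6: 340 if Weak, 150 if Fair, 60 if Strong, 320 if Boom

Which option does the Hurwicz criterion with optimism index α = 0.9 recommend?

Option 1: 0.9·880 + 0.1·220 = 814
Option 2: 0.9·720 + 0.1·60 = 654
Option 3: 0.9·895 + 0.1·145 = 820
Option 4: 0.9·905 + 0.1·610 = 875.5
Option 5: 0.9·485 + 0.1·305 = 467
Option 6: 0.9·340 + 0.1·60 = 312
Highest Hurwicz score = 875.5 → Option 4.

Option 4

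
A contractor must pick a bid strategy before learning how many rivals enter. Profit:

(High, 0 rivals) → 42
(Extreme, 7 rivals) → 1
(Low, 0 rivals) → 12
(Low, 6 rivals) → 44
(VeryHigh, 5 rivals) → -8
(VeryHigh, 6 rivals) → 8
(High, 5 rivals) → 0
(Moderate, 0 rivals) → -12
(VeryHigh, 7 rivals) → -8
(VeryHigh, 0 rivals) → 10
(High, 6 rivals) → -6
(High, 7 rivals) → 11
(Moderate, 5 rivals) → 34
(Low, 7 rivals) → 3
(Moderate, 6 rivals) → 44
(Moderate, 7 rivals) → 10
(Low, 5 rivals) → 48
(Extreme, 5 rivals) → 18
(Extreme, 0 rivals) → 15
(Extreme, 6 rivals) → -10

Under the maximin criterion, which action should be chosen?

Low

Row minima: Low=3, Moderate=-12, High=-6, VeryHigh=-8, Extreme=-10
Best worst-case = 3 → Low.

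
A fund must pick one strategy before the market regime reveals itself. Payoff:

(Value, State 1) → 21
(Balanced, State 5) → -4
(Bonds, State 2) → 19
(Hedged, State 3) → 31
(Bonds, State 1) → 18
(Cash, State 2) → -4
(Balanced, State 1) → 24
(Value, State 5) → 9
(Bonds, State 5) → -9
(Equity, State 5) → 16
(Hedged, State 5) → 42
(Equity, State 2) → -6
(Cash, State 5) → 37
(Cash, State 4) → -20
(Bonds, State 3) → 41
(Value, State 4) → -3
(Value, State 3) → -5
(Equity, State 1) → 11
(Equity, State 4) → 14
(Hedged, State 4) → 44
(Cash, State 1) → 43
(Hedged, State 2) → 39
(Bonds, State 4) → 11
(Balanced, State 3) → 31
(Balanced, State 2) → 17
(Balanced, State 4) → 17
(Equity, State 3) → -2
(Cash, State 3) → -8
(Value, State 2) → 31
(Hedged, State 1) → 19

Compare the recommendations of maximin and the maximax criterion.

Row minima: Equity=-6, Cash=-20, Value=-5, Hedged=19, Balanced=-4, Bonds=-9
Best worst-case = 19 → Hedged.
Row maxima: Equity=16, Cash=43, Value=31, Hedged=44, Balanced=31, Bonds=41
Best best-case = 44 → Hedged.

maximin → Hedged; maximax → Hedged (agree)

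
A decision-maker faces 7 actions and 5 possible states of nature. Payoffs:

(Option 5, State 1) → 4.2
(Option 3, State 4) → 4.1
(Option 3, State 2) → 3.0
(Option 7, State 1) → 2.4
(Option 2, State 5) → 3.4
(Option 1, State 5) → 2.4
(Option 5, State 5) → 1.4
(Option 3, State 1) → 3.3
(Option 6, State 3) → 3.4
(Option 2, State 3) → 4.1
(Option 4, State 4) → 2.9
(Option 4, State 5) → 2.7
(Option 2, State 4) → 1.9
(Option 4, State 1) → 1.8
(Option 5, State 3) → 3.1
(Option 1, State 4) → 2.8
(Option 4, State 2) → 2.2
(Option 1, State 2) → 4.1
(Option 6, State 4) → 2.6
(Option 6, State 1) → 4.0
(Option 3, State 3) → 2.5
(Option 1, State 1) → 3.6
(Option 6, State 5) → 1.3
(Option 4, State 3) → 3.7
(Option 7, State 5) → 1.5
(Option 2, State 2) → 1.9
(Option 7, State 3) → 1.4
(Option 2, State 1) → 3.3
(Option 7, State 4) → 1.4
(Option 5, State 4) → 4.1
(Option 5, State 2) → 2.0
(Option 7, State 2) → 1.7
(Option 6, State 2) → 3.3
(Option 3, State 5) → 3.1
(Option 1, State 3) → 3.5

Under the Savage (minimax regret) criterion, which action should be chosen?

Column bests: State 1=4.2, State 2=4.1, State 3=4.1, State 4=4.1, State 5=3.4.
Option 1 regrets: 0.6, 0.0, 0.6, 1.3, 1.0 → max 1.3
Option 2 regrets: 0.9, 2.2, 0.0, 2.2, 0.0 → max 2.2
Option 3 regrets: 0.9, 1.1, 1.6, 0.0, 0.3 → max 1.6
Option 4 regrets: 2.4, 1.9, 0.4, 1.2, 0.7 → max 2.4
Option 5 regrets: 0.0, 2.1, 1.0, 0.0, 2.0 → max 2.1
Option 6 regrets: 0.2, 0.8, 0.7, 1.5, 2.1 → max 2.1
Option 7 regrets: 1.8, 2.4, 2.7, 2.7, 1.9 → max 2.7
Smallest max regret = 1.3 → Option 1.

Option 1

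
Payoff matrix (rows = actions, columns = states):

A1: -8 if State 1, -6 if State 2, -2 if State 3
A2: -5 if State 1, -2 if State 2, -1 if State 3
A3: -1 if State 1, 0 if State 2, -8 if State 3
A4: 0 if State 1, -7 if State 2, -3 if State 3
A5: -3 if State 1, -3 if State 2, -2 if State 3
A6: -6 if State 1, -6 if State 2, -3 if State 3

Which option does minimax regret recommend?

A5

Column bests: State 1=0, State 2=0, State 3=-1.
A1 regrets: 8, 6, 1 → max 8
A2 regrets: 5, 2, 0 → max 5
A3 regrets: 1, 0, 7 → max 7
A4 regrets: 0, 7, 2 → max 7
A5 regrets: 3, 3, 1 → max 3
A6 regrets: 6, 6, 2 → max 6
Smallest max regret = 3 → A5.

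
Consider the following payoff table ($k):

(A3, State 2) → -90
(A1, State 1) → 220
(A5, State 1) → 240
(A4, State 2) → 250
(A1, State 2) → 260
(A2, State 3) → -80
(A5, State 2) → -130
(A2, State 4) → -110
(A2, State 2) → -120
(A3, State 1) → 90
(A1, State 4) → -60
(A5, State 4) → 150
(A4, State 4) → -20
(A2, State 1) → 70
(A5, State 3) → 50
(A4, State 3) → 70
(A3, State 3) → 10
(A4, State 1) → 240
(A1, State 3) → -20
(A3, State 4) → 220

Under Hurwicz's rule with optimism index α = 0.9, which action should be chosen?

A1

A1: 0.9·260 + 0.1·(-60) = 228
A2: 0.9·70 + 0.1·(-120) = 51
A3: 0.9·220 + 0.1·(-90) = 189
A4: 0.9·250 + 0.1·(-20) = 223
A5: 0.9·240 + 0.1·(-130) = 203
Highest Hurwicz score = 228 → A1.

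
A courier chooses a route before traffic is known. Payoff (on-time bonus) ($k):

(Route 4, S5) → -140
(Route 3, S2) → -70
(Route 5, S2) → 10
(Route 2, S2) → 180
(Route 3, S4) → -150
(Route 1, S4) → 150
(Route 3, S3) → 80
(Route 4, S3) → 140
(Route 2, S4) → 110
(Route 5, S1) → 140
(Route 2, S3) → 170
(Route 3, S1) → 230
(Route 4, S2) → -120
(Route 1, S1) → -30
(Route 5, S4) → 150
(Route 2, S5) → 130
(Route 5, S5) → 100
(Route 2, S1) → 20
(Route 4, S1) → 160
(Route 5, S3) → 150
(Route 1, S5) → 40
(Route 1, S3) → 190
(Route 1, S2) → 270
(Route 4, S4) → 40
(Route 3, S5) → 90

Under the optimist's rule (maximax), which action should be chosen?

Route 1

Row maxima: Route 1=270, Route 2=180, Route 3=230, Route 4=160, Route 5=150
Best best-case = 270 → Route 1.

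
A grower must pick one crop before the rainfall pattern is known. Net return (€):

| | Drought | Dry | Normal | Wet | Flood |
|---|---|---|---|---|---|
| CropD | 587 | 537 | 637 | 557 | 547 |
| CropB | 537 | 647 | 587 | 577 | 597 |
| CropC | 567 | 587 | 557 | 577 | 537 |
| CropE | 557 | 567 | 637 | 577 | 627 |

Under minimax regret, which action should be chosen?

Column bests: Drought=587, Dry=647, Normal=637, Wet=577, Flood=627.
CropD regrets: 0, 110, 0, 20, 80 → max 110
CropB regrets: 50, 0, 50, 0, 30 → max 50
CropC regrets: 20, 60, 80, 0, 90 → max 90
CropE regrets: 30, 80, 0, 0, 0 → max 80
Smallest max regret = 50 → CropB.

CropB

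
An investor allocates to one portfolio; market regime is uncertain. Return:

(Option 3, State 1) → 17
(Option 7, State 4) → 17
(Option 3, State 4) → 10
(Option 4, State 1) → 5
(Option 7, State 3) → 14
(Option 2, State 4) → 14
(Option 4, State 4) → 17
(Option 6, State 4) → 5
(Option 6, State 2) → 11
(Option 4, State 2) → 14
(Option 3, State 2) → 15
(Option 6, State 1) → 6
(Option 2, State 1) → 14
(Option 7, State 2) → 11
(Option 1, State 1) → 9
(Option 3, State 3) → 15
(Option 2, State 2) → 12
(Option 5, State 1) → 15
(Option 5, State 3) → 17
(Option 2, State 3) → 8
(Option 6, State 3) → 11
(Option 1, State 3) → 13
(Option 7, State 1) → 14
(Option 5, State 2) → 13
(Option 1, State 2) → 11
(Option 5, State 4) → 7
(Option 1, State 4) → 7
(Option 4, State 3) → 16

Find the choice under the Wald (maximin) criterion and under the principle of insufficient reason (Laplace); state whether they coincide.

maximin → Option 7; laplace → Option 3 (disagree)

Row minima: Option 1=7, Option 2=8, Option 3=10, Option 4=5, Option 5=7, Option 6=5, Option 7=11
Best worst-case = 11 → Option 7.
Row averages: Option 1=10, Option 2=12, Option 3=14.25, Option 4=13, Option 5=13, Option 6=8.25, Option 7=14
Highest average = 14.25 → Option 3.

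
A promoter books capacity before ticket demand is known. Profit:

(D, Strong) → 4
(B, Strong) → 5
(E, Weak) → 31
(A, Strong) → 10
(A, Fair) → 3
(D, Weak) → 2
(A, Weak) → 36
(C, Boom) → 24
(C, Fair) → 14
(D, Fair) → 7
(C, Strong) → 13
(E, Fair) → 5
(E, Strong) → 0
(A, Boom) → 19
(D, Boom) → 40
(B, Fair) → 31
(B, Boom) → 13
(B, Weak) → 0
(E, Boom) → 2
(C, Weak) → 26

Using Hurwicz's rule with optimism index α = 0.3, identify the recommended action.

A: 0.3·36 + 0.7·3 = 12.9
B: 0.3·31 + 0.7·0 = 9.3
C: 0.3·26 + 0.7·13 = 16.9
D: 0.3·40 + 0.7·2 = 13.4
E: 0.3·31 + 0.7·0 = 9.3
Highest Hurwicz score = 16.9 → C.

C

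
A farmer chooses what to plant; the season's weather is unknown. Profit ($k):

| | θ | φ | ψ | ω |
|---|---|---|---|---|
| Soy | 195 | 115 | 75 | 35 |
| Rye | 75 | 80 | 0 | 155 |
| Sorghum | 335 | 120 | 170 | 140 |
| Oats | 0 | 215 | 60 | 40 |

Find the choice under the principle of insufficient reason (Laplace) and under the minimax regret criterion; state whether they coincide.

Row averages: Soy=105, Rye=77.5, Sorghum=191.25, Oats=78.75
Highest average = 191.25 → Sorghum.
Column bests: θ=335, φ=215, ψ=170, ω=155.
Soy regrets: 140, 100, 95, 120 → max 140
Rye regrets: 260, 135, 170, 0 → max 260
Sorghum regrets: 0, 95, 0, 15 → max 95
Oats regrets: 335, 0, 110, 115 → max 335
Smallest max regret = 95 → Sorghum.

laplace → Sorghum; minimax regret → Sorghum (agree)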